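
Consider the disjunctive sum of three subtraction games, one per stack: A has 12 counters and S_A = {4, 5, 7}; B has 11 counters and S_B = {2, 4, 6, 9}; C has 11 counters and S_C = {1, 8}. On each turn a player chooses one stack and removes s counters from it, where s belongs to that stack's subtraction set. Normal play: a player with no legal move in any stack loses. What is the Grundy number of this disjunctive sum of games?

0

Stack A, S = {4, 5, 7}:
G(0) = 0
G(1) = mex{} = 0
G(2) = mex{} = 0
G(3) = mex{} = 0
G(4) = mex{0} = 1
G(5) = mex{0,0} = 1
G(6) = mex{0,0} = 1
G(7) = mex{0,0,0} = 1
G(8) = mex{1,0,0} = 2
G(9) = mex{1,1,0} = 2
G(10) = mex{1,1,0} = 2
G(11) = mex{1,1,1} = 0
G(12) = mex{2,1,1} = 0
G_A(12) = 0.
Stack B, S = {2, 4, 6, 9}:
n :  0  1  2  3  4  5  6  7  8  9 10 11
G :  0  0  1  1  2  2  3  3  0  4  1  0
G_B(11) = 0.
Stack C, S = {1, 8}:
n :  0  1  2  3  4  5  6  7  8  9 10 11
G :  0  1  0  1  0  1  0  1  2  0  1  0
G_C(11) = 0.
Combined Grundy value = 0 ⊕ 0 ⊕ 0 = 0.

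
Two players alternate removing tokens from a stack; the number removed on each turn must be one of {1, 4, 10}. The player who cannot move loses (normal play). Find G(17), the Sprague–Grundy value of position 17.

G(0) = 0
G(1) = mex{0} = 1
G(2) = mex{1} = 0
G(3) = mex{0} = 1
G(4) = mex{1,0} = 2
G(5) = mex{2,1} = 0
G(6) = mex{0,0} = 1
G(7) = mex{1,1} = 0
G(8) = mex{0,2} = 1
G(9) = mex{1,0} = 2
G(10) = mex{2,1,0} = 3
G(11) = mex{3,0,1} = 2
G(12) = mex{2,1,0} = 3
G(13) = mex{3,2,1} = 0
G(14) = mex{0,3,2} = 1
G(15) = mex{1,2,0} = 3
G(16) = mex{3,3,1} = 0
G(17) = mex{0,0,0} = 1

1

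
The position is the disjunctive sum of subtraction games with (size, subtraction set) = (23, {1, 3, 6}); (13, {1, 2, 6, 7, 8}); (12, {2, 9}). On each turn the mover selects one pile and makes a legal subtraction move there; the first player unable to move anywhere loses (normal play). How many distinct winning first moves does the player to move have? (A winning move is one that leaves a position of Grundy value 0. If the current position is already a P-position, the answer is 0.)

Pile A, S = {1, 3, 6}:
G(0) = 0
G(1) = mex{0} = 1
G(2) = mex{1} = 0
G(3) = mex{0,0} = 1
G(4) = mex{1,1} = 0
G(5) = mex{0,0} = 1
G(6) = mex{1,1,0} = 2
G(7) = mex{2,0,1} = 3
G(8) = mex{3,1,0} = 2
G(9) = mex{2,2,1} = 0
G(10) = mex{0,3,0} = 1
G(11) = mex{1,2,1} = 0
G(12) = mex{0,0,2} = 1
G(13) = mex{1,1,3} = 0
G(14) = mex{0,0,2} = 1
G(15) = mex{1,1,0} = 2
G(16) = mex{2,0,1} = 3
G(17) = mex{3,1,0} = 2
G(18) = mex{2,2,1} = 0
G(19) = mex{0,3,0} = 1
G(20) = mex{1,2,1} = 0
G(21) = mex{0,0,2} = 1
G(22) = mex{1,1,3} = 0
G(23) = mex{0,0,2} = 1
G_A(23) = 1.
Pile B, S = {1, 2, 6, 7, 8}:
G(0) = 0
G(1) = mex{0} = 1
G(2) = mex{1,0} = 2
G(3) = mex{2,1} = 0
G(4) = mex{0,2} = 1
G(5) = mex{1,0} = 2
G(6) = mex{2,1,0} = 3
G(7) = mex{3,2,1,0} = 4
G(8) = mex{4,3,2,1,0} = 5
G(9) = mex{5,4,0,2,1} = 3
G(10) = mex{3,5,1,0,2} = 4
G(11) = mex{4,3,2,1,0} = 5
G(12) = mex{5,4,3,2,1} = 0
G(13) = mex{0,5,4,3,2} = 1
G_B(13) = 1.
Pile C, S = {2, 9}:
n :  0  1  2  3  4  5  6  7  8  9 10 11 12
G :  0  0  1  1  0  0  1  1  0  2  1  0  0
G_C(12) = 0.
Combined Grundy value = 1 ⊕ 1 ⊕ 0 = 0.
A winning move leaves total XOR = 0, i.e. changes one component's Grundy value g to g ⊕ X where X is the current total.
Pile A: target g' = 1⊕0 = 1, but every legal move changes the Grundy value (mex property), so 0 moves.
Pile B: target g' = 1⊕0 = 1, but every legal move changes the Grundy value (mex property), so 0 moves.
Pile C: target g' = 0⊕0 = 0, but every legal move changes the Grundy value (mex property), so 0 moves.

0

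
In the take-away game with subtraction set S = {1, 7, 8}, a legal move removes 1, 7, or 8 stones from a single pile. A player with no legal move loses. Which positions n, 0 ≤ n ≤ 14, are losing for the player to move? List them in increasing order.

0, 2, 4, 6

G(0) = 0
G(1) = mex{0} = 1
G(2) = mex{1} = 0
G(3) = mex{0} = 1
G(4) = mex{1} = 0
G(5) = mex{0} = 1
G(6) = mex{1} = 0
G(7) = mex{0,0} = 1
G(8) = mex{1,1,0} = 2
G(9) = mex{2,0,1} = 3
G(10) = mex{3,1,0} = 2
G(11) = mex{2,0,1} = 3
G(12) = mex{3,1,0} = 2
G(13) = mex{2,0,1} = 3
G(14) = mex{3,1,0} = 2
P-positions are exactly the n with G(n) = 0.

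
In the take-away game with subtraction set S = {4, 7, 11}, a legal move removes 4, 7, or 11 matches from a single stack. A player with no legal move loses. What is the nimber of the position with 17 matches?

n :  0  1  2  3  4  5  6  7  8  9 10 11 12 13 14 15 16 17
G :  0  0  0  0  1  1  1  1  2  2  2  2  3  3  3  0  0  0

0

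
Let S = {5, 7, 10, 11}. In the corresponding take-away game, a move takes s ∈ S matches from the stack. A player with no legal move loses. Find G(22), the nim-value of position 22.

1

n :  0  1  2  3  4  5  6  7  8  9 10 11 12 13 14 15 16 17 18 19 20 21 22
G :  0  0  0  0  0  1  1  1  1  1  2  2  2  2  2  3  0  0  0  0  0  1  1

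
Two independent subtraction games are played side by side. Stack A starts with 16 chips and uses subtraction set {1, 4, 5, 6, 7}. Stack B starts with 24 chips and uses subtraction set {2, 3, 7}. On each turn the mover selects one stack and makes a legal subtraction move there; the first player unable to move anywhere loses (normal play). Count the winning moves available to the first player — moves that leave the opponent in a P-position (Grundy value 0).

Stack A, S = {1, 4, 5, 6, 7}:
G(0) = 0
G(1) = mex{0} = 1
G(2) = mex{1} = 0
G(3) = mex{0} = 1
G(4) = mex{1,0} = 2
G(5) = mex{2,1,0} = 3
G(6) = mex{3,0,1,0} = 2
G(7) = mex{2,1,0,1,0} = 3
G(8) = mex{3,2,1,0,1} = 4
G(9) = mex{4,3,2,1,0} = 5
G(10) = mex{5,2,3,2,1} = 0
G(11) = mex{0,3,2,3,2} = 1
G(12) = mex{1,4,3,2,3} = 0
G(13) = mex{0,5,4,3,2} = 1
G(14) = mex{1,0,5,4,3} = 2
G(15) = mex{2,1,0,5,4} = 3
G(16) = mex{3,0,1,0,5} = 2
G_A(16) = 2.
Stack B, S = {2, 3, 7}:
n :  0  1  2  3  4  5  6  7  8  9 10 11 12 13 14 15 16 17 18 19 20 21 22 23 24
G :  0  0  1  1  2  0  0  1  1  2  0  0  1  1  2  0  0  1  1  2  0  0  1  1  2
G_B(24) = 2.
Combined Grundy value = 2 ⊕ 2 = 0.
A winning move leaves total XOR = 0, i.e. changes one component's Grundy value g to g ⊕ X where X is the current total.
Stack A: target g' = 2⊕0 = 2, but every legal move changes the Grundy value (mex property), so 0 moves.
Stack B: target g' = 2⊕0 = 2, but every legal move changes the Grundy value (mex property), so 0 moves.

0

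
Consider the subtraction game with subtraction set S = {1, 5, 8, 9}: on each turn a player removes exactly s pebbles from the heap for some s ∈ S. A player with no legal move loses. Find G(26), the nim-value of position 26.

2

G(0) = 0
G(1) = mex{0} = 1
G(2) = mex{1} = 0
G(3) = mex{0} = 1
G(4) = mex{1} = 0
G(5) = mex{0,0} = 1
G(6) = mex{1,1} = 0
G(7) = mex{0,0} = 1
G(8) = mex{1,1,0} = 2
G(9) = mex{2,0,1,0} = 3
G(10) = mex{3,1,0,1} = 2
G(11) = mex{2,0,1,0} = 3
G(12) = mex{3,1,0,1} = 2
G(13) = mex{2,2,1,0} = 3
G(14) = mex{3,3,0,1} = 2
G(15) = mex{2,2,1,0} = 3
G(16) = mex{3,3,2,1} = 0
G(17) = mex{0,2,3,2} = 1
G(18) = mex{1,3,2,3} = 0
G(19) = mex{0,2,3,2} = 1
G(20) = mex{1,3,2,3} = 0
G(21) = mex{0,0,3,2} = 1
G(22) = mex{1,1,2,3} = 0
G(23) = mex{0,0,3,2} = 1
G(24) = mex{1,1,0,3} = 2
G(25) = mex{2,0,1,0} = 3
G(26) = mex{3,1,0,1} = 2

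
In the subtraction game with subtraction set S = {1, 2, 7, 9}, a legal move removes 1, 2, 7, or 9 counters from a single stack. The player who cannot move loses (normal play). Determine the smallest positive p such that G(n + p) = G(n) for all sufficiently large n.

G(0) = 0
G(1) = mex{0} = 1
G(2) = mex{1,0} = 2
G(3) = mex{2,1} = 0
G(4) = mex{0,2} = 1
G(5) = mex{1,0} = 2
G(6) = mex{2,1} = 0
G(7) = mex{0,2,0} = 1
G(8) = mex{1,0,1} = 2
G(9) = mex{2,1,2,0} = 3
G(10) = mex{3,2,0,1} = 4
G(11) = mex{4,3,1,2} = 0
G(12) = mex{0,4,2,0} = 1
G(13) = mex{1,0,0,1} = 2
G(14) = mex{2,1,1,2} = 0
G(15) = mex{0,2,2,0} = 1
G(16) = mex{1,0,3,1} = 2
G(17) = mex{2,1,4,2} = 0
G(18) = mex{0,2,0,3} = 1
G(19) = mex{1,0,1,4} = 2
G(20) = mex{2,1,2,0} = 3
G(21) = mex{3,2,0,1} = 4
G(22) = mex{4,3,1,2} = 0
G(23) = mex{0,4,2,0} = 1
G(n+11) = G(n) holds for n = 0,…,8 (a full window of length max(S) = 9), so the sequence is purely periodic with period 11.

11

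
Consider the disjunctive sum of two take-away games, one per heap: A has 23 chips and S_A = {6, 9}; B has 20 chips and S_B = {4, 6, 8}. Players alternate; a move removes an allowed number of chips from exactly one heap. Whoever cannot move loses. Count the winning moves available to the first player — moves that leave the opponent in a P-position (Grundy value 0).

2

Heap A, S = {6, 9}:
G(0) = 0
G(1) = mex{} = 0
G(2) = mex{} = 0
G(3) = mex{} = 0
G(4) = mex{} = 0
G(5) = mex{} = 0
G(6) = mex{0} = 1
G(7) = mex{0} = 1
G(8) = mex{0} = 1
G(9) = mex{0,0} = 1
G(10) = mex{0,0} = 1
G(11) = mex{0,0} = 1
G(12) = mex{1,0} = 2
G(13) = mex{1,0} = 2
G(14) = mex{1,0} = 2
G(15) = mex{1,1} = 0
G(16) = mex{1,1} = 0
G(17) = mex{1,1} = 0
G(18) = mex{2,1} = 0
G(19) = mex{2,1} = 0
G(20) = mex{2,1} = 0
G(21) = mex{0,2} = 1
G(22) = mex{0,2} = 1
G(23) = mex{0,2} = 1
G_A(23) = 1.
Heap B, S = {4, 6, 8}:
G(0) = 0
G(1) = mex{} = 0
G(2) = mex{} = 0
G(3) = mex{} = 0
G(4) = mex{0} = 1
G(5) = mex{0} = 1
G(6) = mex{0,0} = 1
G(7) = mex{0,0} = 1
G(8) = mex{1,0,0} = 2
G(9) = mex{1,0,0} = 2
G(10) = mex{1,1,0} = 2
G(11) = mex{1,1,0} = 2
G(12) = mex{2,1,1} = 0
G(13) = mex{2,1,1} = 0
G(14) = mex{2,2,1} = 0
G(15) = mex{2,2,1} = 0
G(16) = mex{0,2,2} = 1
G(17) = mex{0,2,2} = 1
G(18) = mex{0,0,2} = 1
G(19) = mex{0,0,2} = 1
G(20) = mex{1,0,0} = 2
G_B(20) = 2.
Combined Grundy value = 1 ⊕ 2 = 3.
A winning move leaves total XOR = 0, i.e. changes one component's Grundy value g to g ⊕ X where X is the current total.
Heap A: need g' = 1⊕3 = 2. Options: 23−6→G=0, 23−9→G=2. Hits: 1.
Heap B: need g' = 2⊕3 = 1. Options: 20−4→G=1, 20−6→G=0, 20−8→G=0. Hits: 1.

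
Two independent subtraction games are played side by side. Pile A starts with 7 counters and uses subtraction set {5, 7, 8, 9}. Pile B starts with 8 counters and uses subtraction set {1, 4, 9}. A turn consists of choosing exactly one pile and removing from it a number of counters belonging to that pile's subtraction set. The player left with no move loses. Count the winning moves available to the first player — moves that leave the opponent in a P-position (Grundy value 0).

0

Pile A, S = {5, 7, 8, 9}:
G(0) = 0
G(1) = mex{} = 0
G(2) = mex{} = 0
G(3) = mex{} = 0
G(4) = mex{} = 0
G(5) = mex{0} = 1
G(6) = mex{0} = 1
G(7) = mex{0,0} = 1
G_A(7) = 1.
Pile B, S = {1, 4, 9}:
n : 0 1 2 3 4 5 6 7 8
G : 0 1 0 1 2 0 1 0 1
G_B(8) = 1.
Combined Grundy value = 1 ⊕ 1 = 0.
A winning move leaves total XOR = 0, i.e. changes one component's Grundy value g to g ⊕ X where X is the current total.
Pile A: target g' = 1⊕0 = 1, but every legal move changes the Grundy value (mex property), so 0 moves.
Pile B: target g' = 1⊕0 = 1, but every legal move changes the Grundy value (mex property), so 0 moves.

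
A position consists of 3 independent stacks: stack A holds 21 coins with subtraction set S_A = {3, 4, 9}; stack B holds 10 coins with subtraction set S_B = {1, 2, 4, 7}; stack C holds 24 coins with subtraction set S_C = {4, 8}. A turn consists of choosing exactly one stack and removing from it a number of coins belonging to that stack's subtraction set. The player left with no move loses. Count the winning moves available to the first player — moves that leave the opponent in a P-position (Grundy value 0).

6

Stack A, S = {3, 4, 9}:
G(0) = 0
G(1) = mex{} = 0
G(2) = mex{} = 0
G(3) = mex{0} = 1
G(4) = mex{0,0} = 1
G(5) = mex{0,0} = 1
G(6) = mex{1,0} = 2
G(7) = mex{1,1} = 0
G(8) = mex{1,1} = 0
G(9) = mex{2,1,0} = 3
G(10) = mex{0,2,0} = 1
G(11) = mex{0,0,0} = 1
G(12) = mex{3,0,1} = 2
G(13) = mex{1,3,1} = 0
G(14) = mex{1,1,1} = 0
G(15) = mex{2,1,2} = 0
G(16) = mex{0,2,0} = 1
G(17) = mex{0,0,0} = 1
G(18) = mex{0,0,3} = 1
G(19) = mex{1,0,1} = 2
G(20) = mex{1,1,1} = 0
G(21) = mex{1,1,2} = 0
G_A(21) = 0.
Stack B, S = {1, 2, 4, 7}:
n :  0  1  2  3  4  5  6  7  8  9 10
G :  0  1  2  0  1  2  0  1  2  0  1
G_B(10) = 1.
Stack C, S = {4, 8}:
G(0) = 0
G(1) = mex{} = 0
G(2) = mex{} = 0
G(3) = mex{} = 0
G(4) = mex{0} = 1
G(5) = mex{0} = 1
G(6) = mex{0} = 1
G(7) = mex{0} = 1
G(8) = mex{1,0} = 2
G(9) = mex{1,0} = 2
G(10) = mex{1,0} = 2
G(11) = mex{1,0} = 2
G(12) = mex{2,1} = 0
G(13) = mex{2,1} = 0
G(14) = mex{2,1} = 0
G(15) = mex{2,1} = 0
G(16) = mex{0,2} = 1
G(17) = mex{0,2} = 1
G(18) = mex{0,2} = 1
G(19) = mex{0,2} = 1
G(20) = mex{1,0} = 2
G(21) = mex{1,0} = 2
G(22) = mex{1,0} = 2
G(23) = mex{1,0} = 2
G(24) = mex{2,1} = 0
G_C(24) = 0.
Combined Grundy value = 0 ⊕ 1 ⊕ 0 = 1.
A winning move leaves total XOR = 0, i.e. changes one component's Grundy value g to g ⊕ X where X is the current total.
Stack A: need g' = 0⊕1 = 1. Options: 21−3→G=1, 21−4→G=1, 21−9→G=2. Hits: 2.
Stack B: need g' = 1⊕1 = 0. Options: 10−1→G=0, 10−2→G=2, 10−4→G=0, 10−7→G=0. Hits: 3.
Stack C: need g' = 0⊕1 = 1. Options: 24−4→G=2, 24−8→G=1. Hits: 1.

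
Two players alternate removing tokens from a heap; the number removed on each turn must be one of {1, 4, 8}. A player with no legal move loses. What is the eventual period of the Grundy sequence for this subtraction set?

12

G(0) = 0
G(1) = mex{0} = 1
G(2) = mex{1} = 0
G(3) = mex{0} = 1
G(4) = mex{1,0} = 2
G(5) = mex{2,1} = 0
G(6) = mex{0,0} = 1
G(7) = mex{1,1} = 0
G(8) = mex{0,2,0} = 1
G(9) = mex{1,0,1} = 2
G(10) = mex{2,1,0} = 3
G(11) = mex{3,0,1} = 2
G(12) = mex{2,1,2} = 0
G(13) = mex{0,2,0} = 1
G(14) = mex{1,3,1} = 0
G(15) = mex{0,2,0} = 1
G(16) = mex{1,0,1} = 2
G(17) = mex{2,1,2} = 0
G(18) = mex{0,0,3} = 1
G(19) = mex{1,1,2} = 0
G(20) = mex{0,2,0} = 1
G(21) = mex{1,0,1} = 2
G(22) = mex{2,1,0} = 3
G(23) = mex{3,0,1} = 2
G(24) = mex{2,1,2} = 0
G(25) = mex{0,2,0} = 1
G(n+12) = G(n) holds for n = 0,…,7 (a full window of length max(S) = 8), so the sequence is purely periodic with period 12.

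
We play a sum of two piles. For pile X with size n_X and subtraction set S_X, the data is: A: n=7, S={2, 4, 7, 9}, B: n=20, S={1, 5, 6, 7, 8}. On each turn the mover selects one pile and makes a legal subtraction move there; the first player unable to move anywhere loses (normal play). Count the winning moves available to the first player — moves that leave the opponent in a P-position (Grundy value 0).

0

Pile A, S = {2, 4, 7, 9}:
G(0) = 0
G(1) = mex{} = 0
G(2) = mex{0} = 1
G(3) = mex{0} = 1
G(4) = mex{1,0} = 2
G(5) = mex{1,0} = 2
G(6) = mex{2,1} = 0
G(7) = mex{2,1,0} = 3
G_A(7) = 3.
Pile B, S = {1, 5, 6, 7, 8}:
G(0) = 0
G(1) = mex{0} = 1
G(2) = mex{1} = 0
G(3) = mex{0} = 1
G(4) = mex{1} = 0
G(5) = mex{0,0} = 1
G(6) = mex{1,1,0} = 2
G(7) = mex{2,0,1,0} = 3
G(8) = mex{3,1,0,1,0} = 2
G(9) = mex{2,0,1,0,1} = 3
G(10) = mex{3,1,0,1,0} = 2
G(11) = mex{2,2,1,0,1} = 3
G(12) = mex{3,3,2,1,0} = 4
G(13) = mex{4,2,3,2,1} = 0
G(14) = mex{0,3,2,3,2} = 1
G(15) = mex{1,2,3,2,3} = 0
G(16) = mex{0,3,2,3,2} = 1
G(17) = mex{1,4,3,2,3} = 0
G(18) = mex{0,0,4,3,2} = 1
G(19) = mex{1,1,0,4,3} = 2
G(20) = mex{2,0,1,0,4} = 3
G_B(20) = 3.
Combined Grundy value = 3 ⊕ 3 = 0.
A winning move leaves total XOR = 0, i.e. changes one component's Grundy value g to g ⊕ X where X is the current total.
Pile A: target g' = 3⊕0 = 3, but every legal move changes the Grundy value (mex property), so 0 moves.
Pile B: target g' = 3⊕0 = 3, but every legal move changes the Grundy value (mex property), so 0 moves.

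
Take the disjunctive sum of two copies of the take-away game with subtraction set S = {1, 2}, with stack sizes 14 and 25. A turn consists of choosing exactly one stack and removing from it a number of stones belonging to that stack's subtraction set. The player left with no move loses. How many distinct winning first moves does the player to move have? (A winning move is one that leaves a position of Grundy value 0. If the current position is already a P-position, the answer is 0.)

2

All stacks use S = {1, 2}:
G(0) = 0
G(1) = mex{0} = 1
G(2) = mex{1,0} = 2
G(3) = mex{2,1} = 0
G(4) = mex{0,2} = 1
G(5) = mex{1,0} = 2
G(6) = mex{2,1} = 0
G(7) = mex{0,2} = 1
G(8) = mex{1,0} = 2
G(9) = mex{2,1} = 0
G(10) = mex{0,2} = 1
G(11) = mex{1,0} = 2
G(12) = mex{2,1} = 0
G(13) = mex{0,2} = 1
G(14) = mex{1,0} = 2
G(15) = mex{2,1} = 0
G(16) = mex{0,2} = 1
G(17) = mex{1,0} = 2
G(18) = mex{2,1} = 0
G(19) = mex{0,2} = 1
G(20) = mex{1,0} = 2
G(21) = mex{2,1} = 0
G(22) = mex{0,2} = 1
G(23) = mex{1,0} = 2
G(24) = mex{2,1} = 0
G(25) = mex{0,2} = 1
Stack A: G(14) = 2.
Stack B: G(25) = 1.
Combined Grundy value = 2 ⊕ 1 = 3.
A winning move leaves total XOR = 0, i.e. changes one component's Grundy value g to g ⊕ X where X is the current total.
Stack A: need g' = 2⊕3 = 1. Options: 14−1→G=1, 14−2→G=0. Hits: 1.
Stack B: need g' = 1⊕3 = 2. Options: 25−1→G=0, 25−2→G=2. Hits: 1.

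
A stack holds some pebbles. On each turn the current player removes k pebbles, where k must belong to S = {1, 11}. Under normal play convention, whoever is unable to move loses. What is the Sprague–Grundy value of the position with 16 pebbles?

0

n :  0  1  2  3  4  5  6  7  8  9 10 11 12 13 14 15 16
G :  0  1  0  1  0  1  0  1  0  1  0  1  0  1  0  1  0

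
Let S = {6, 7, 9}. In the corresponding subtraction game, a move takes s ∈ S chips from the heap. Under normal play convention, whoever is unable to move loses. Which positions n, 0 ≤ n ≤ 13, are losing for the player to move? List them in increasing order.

G(0) = 0
G(1) = mex{} = 0
G(2) = mex{} = 0
G(3) = mex{} = 0
G(4) = mex{} = 0
G(5) = mex{} = 0
G(6) = mex{0} = 1
G(7) = mex{0,0} = 1
G(8) = mex{0,0} = 1
G(9) = mex{0,0,0} = 1
G(10) = mex{0,0,0} = 1
G(11) = mex{0,0,0} = 1
G(12) = mex{1,0,0} = 2
G(13) = mex{1,1,0} = 2
P-positions are exactly the n with G(n) = 0.

0, 1, 2, 3, 4, 5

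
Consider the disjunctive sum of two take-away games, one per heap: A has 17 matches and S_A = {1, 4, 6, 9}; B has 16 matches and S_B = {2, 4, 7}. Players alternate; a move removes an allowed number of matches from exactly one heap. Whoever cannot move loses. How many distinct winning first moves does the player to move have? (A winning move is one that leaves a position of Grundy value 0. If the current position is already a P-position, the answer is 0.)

Heap A, S = {1, 4, 6, 9}:
G(0) = 0
G(1) = mex{0} = 1
G(2) = mex{1} = 0
G(3) = mex{0} = 1
G(4) = mex{1,0} = 2
G(5) = mex{2,1} = 0
G(6) = mex{0,0,0} = 1
G(7) = mex{1,1,1} = 0
G(8) = mex{0,2,0} = 1
G(9) = mex{1,0,1,0} = 2
G(10) = mex{2,1,2,1} = 0
G(11) = mex{0,0,0,0} = 1
G(12) = mex{1,1,1,1} = 0
G(13) = mex{0,2,0,2} = 1
G(14) = mex{1,0,1,0} = 2
G(15) = mex{2,1,2,1} = 0
G(16) = mex{0,0,0,0} = 1
G(17) = mex{1,1,1,1} = 0
G_A(17) = 0.
Heap B, S = {2, 4, 7}:
G(0) = 0
G(1) = mex{} = 0
G(2) = mex{0} = 1
G(3) = mex{0} = 1
G(4) = mex{1,0} = 2
G(5) = mex{1,0} = 2
G(6) = mex{2,1} = 0
G(7) = mex{2,1,0} = 3
G(8) = mex{0,2,0} = 1
G(9) = mex{3,2,1} = 0
G(10) = mex{1,0,1} = 2
G(11) = mex{0,3,2} = 1
G(12) = mex{2,1,2} = 0
G(13) = mex{1,0,0} = 2
G(14) = mex{0,2,3} = 1
G(15) = mex{2,1,1} = 0
G(16) = mex{1,0,0} = 2
G_B(16) = 2.
Combined Grundy value = 0 ⊕ 2 = 2.
A winning move leaves total XOR = 0, i.e. changes one component's Grundy value g to g ⊕ X where X is the current total.
Heap A: need g' = 0⊕2 = 2. Options: 17−1→G=1, 17−4→G=1, 17−6→G=1, 17−9→G=1. Hits: 0.
Heap B: need g' = 2⊕2 = 0. Options: 16−2→G=1, 16−4→G=0, 16−7→G=0. Hits: 2.

2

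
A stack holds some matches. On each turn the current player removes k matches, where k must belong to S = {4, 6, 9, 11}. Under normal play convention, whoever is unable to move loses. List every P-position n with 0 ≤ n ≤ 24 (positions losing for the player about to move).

n :  0  1  2  3  4  5  6  7  8  9 10 11 12 13 14 15 16 17 18 19 20 21 22 23 24
G :  0  0  0  0  1  1  1  1  2  2  2  2  3  3  3  0  0  0  0  1  1  1  1  2  2
P-positions are exactly the n with G(n) = 0.

0, 1, 2, 3, 15, 16, 17, 18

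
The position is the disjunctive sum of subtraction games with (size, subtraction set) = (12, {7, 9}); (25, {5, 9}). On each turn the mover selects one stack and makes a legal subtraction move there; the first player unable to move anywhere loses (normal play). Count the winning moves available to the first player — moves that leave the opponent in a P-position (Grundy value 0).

Stack A, S = {7, 9}:
n :  0  1  2  3  4  5  6  7  8  9 10 11 12
G :  0  0  0  0  0  0  0  1  1  1  1  1  1
G_A(12) = 1.
Stack B, S = {5, 9}:
G(0) = 0
G(1) = mex{} = 0
G(2) = mex{} = 0
G(3) = mex{} = 0
G(4) = mex{} = 0
G(5) = mex{0} = 1
G(6) = mex{0} = 1
G(7) = mex{0} = 1
G(8) = mex{0} = 1
G(9) = mex{0,0} = 1
G(10) = mex{1,0} = 2
G(11) = mex{1,0} = 2
G(12) = mex{1,0} = 2
G(13) = mex{1,0} = 2
G(14) = mex{1,1} = 0
G(15) = mex{2,1} = 0
G(16) = mex{2,1} = 0
G(17) = mex{2,1} = 0
G(18) = mex{2,1} = 0
G(19) = mex{0,2} = 1
G(20) = mex{0,2} = 1
G(21) = mex{0,2} = 1
G(22) = mex{0,2} = 1
G(23) = mex{0,0} = 1
G(24) = mex{1,0} = 2
G(25) = mex{1,0} = 2
G_B(25) = 2.
Combined Grundy value = 1 ⊕ 2 = 3.
A winning move leaves total XOR = 0, i.e. changes one component's Grundy value g to g ⊕ X where X is the current total.
Stack A: need g' = 1⊕3 = 2. Options: 12−7→G=0, 12−9→G=0. Hits: 0.
Stack B: need g' = 2⊕3 = 1. Options: 25−5→G=1, 25−9→G=0. Hits: 1.

1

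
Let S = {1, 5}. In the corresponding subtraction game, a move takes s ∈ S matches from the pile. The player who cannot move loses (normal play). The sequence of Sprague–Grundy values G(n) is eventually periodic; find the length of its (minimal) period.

2

G(0) = 0
G(1) = mex{0} = 1
G(2) = mex{1} = 0
G(3) = mex{0} = 1
G(4) = mex{1} = 0
G(5) = mex{0,0} = 1
G(6) = mex{1,1} = 0
G(7) = mex{0,0} = 1
G(8) = mex{1,1} = 0
G(9) = mex{0,0} = 1
G(10) = mex{1,1} = 0
G(11) = mex{0,0} = 1
G(12) = mex{1,1} = 0
G(13) = mex{0,0} = 1
G(14) = mex{1,1} = 0
G(n+2) = G(n) holds for n = 0,…,4 (a full window of length max(S) = 5), so the sequence is purely periodic with period 2.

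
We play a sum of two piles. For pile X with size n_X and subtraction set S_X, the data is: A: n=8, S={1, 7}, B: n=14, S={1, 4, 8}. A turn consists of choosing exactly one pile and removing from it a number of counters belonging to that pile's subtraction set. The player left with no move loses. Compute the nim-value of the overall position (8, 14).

0

Pile A, S = {1, 7}:
n : 0 1 2 3 4 5 6 7 8
G : 0 1 0 1 0 1 0 1 0
G_A(8) = 0.
Pile B, S = {1, 4, 8}:
n :  0  1  2  3  4  5  6  7  8  9 10 11 12 13 14
G :  0  1  0  1  2  0  1  0  1  2  3  2  0  1  0
G_B(14) = 0.
Combined Grundy value = 0 ⊕ 0 = 0.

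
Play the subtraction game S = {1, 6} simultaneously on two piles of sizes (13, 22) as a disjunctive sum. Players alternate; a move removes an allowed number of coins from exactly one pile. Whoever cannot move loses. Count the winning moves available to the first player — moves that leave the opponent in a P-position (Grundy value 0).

All piles use S = {1, 6}:
n :  0  1  2  3  4  5  6  7  8  9 10 11 12 13 14 15 16 17 18 19 20 21 22
G :  0  1  0  1  0  1  2  0  1  0  1  0  1  2  0  1  0  1  0  1  2  0  1
Pile A: G(13) = 2.
Pile B: G(22) = 1.
Combined Grundy value = 2 ⊕ 1 = 3.
A winning move leaves total XOR = 0, i.e. changes one component's Grundy value g to g ⊕ X where X is the current total.
Pile A: need g' = 2⊕3 = 1. Options: 13−1→G=1, 13−6→G=0. Hits: 1.
Pile B: need g' = 1⊕3 = 2. Options: 22−1→G=0, 22−6→G=0. Hits: 0.

1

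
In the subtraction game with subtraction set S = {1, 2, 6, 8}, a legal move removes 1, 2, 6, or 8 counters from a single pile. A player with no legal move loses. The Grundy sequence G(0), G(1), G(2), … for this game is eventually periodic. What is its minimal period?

n :  0  1  2  3  4  5  6  7  8  9 10 11 12 13 14 15 16
G :  0  1  2  0  1  2  3  0  1  2  0  1  2  3  0  1  2
G(n+7) = G(n) holds for n = 0,…,7 (a full window of length max(S) = 8), so the sequence is purely periodic with period 7.

7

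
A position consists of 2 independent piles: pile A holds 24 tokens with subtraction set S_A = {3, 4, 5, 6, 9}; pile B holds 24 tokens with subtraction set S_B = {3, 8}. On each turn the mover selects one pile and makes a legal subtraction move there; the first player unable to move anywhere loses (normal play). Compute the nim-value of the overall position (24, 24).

Pile A, S = {3, 4, 5, 6, 9}:
n :  0  1  2  3  4  5  6  7  8  9 10 11 12 13 14 15 16 17 18 19 20 21 22 23 24
G :  0  0  0  1  1  1  2  2  2  3  3  3  0  0  0  1  1  1  2  2  2  3  3  3  0
G_A(24) = 0.
Pile B, S = {3, 8}:
n :  0  1  2  3  4  5  6  7  8  9 10 11 12 13 14 15 16 17 18 19 20 21 22 23 24
G :  0  0  0  1  1  1  0  0  2  1  1  0  0  0  1  1  1  0  0  2  1  1  0  0  0
G_B(24) = 0.
Combined Grundy value = 0 ⊕ 0 = 0.

0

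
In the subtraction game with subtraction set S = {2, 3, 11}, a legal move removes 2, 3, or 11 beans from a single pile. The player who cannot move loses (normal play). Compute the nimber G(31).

1

n :  0  1  2  3  4  5  6  7  8  9 10 11 12 13 14 15 16 17 18 19 20 21 22 23 24 25 26 27 28 29 30 31
G :  0  0  1  1  2  0  0  1  1  2  0  3  1  2  0  0  1  1  2  0  0  1  1  2  0  3  1  2  0  0  1  1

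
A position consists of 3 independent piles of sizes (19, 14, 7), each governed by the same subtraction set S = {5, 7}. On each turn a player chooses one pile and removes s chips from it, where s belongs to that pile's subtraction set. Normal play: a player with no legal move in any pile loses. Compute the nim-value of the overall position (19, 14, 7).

0

All piles use S = {5, 7}:
G(0) = 0
G(1) = mex{} = 0
G(2) = mex{} = 0
G(3) = mex{} = 0
G(4) = mex{} = 0
G(5) = mex{0} = 1
G(6) = mex{0} = 1
G(7) = mex{0,0} = 1
G(8) = mex{0,0} = 1
G(9) = mex{0,0} = 1
G(10) = mex{1,0} = 2
G(11) = mex{1,0} = 2
G(12) = mex{1,1} = 0
G(13) = mex{1,1} = 0
G(14) = mex{1,1} = 0
G(15) = mex{2,1} = 0
G(16) = mex{2,1} = 0
G(17) = mex{0,2} = 1
G(18) = mex{0,2} = 1
G(19) = mex{0,0} = 1
Pile A: G(19) = 1.
Pile B: G(14) = 0.
Pile C: G(7) = 1.
Combined Grundy value = 1 ⊕ 0 ⊕ 1 = 0.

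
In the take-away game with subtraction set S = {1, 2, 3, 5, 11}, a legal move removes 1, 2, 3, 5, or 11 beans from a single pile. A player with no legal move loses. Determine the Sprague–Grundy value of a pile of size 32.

n :  0  1  2  3  4  5  6  7  8  9 10 11 12 13 14 15 16 17 18 19 20 21 22 23 24 25 26 27 28 29 30 31 32
G :  0  1  2  3  0  1  2  3  0  1  2  3  0  1  2  3  0  1  2  3  0  1  2  3  0  1  2  3  0  1  2  3  0

0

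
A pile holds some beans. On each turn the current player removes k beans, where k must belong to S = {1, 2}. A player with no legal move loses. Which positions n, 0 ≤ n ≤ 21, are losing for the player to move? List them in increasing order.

n :  0  1  2  3  4  5  6  7  8  9 10 11 12 13 14 15 16 17 18 19 20 21
G :  0  1  2  0  1  2  0  1  2  0  1  2  0  1  2  0  1  2  0  1  2  0
P-positions are exactly the n with G(n) = 0.

0, 3, 6, 9, 12, 15, 18, 21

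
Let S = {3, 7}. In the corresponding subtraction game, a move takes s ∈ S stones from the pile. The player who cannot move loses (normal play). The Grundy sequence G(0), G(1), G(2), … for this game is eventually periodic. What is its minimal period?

10

n :  0  1  2  3  4  5  6  7  8  9 10 11 12 13 14 15 16 17 18 19 20 21
G :  0  0  0  1  1  1  0  2  2  1  0  0  0  1  1  1  0  2  2  1  0  0
G(n+10) = G(n) holds for n = 0,…,6 (a full window of length max(S) = 7), so the sequence is purely periodic with period 10.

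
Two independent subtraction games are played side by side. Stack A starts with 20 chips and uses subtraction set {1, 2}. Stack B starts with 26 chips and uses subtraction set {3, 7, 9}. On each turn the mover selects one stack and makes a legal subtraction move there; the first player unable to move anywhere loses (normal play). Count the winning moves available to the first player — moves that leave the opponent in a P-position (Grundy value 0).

Stack A, S = {1, 2}:
G(0) = 0
G(1) = mex{0} = 1
G(2) = mex{1,0} = 2
G(3) = mex{2,1} = 0
G(4) = mex{0,2} = 1
G(5) = mex{1,0} = 2
G(6) = mex{2,1} = 0
G(7) = mex{0,2} = 1
G(8) = mex{1,0} = 2
G(9) = mex{2,1} = 0
G(10) = mex{0,2} = 1
G(11) = mex{1,0} = 2
G(12) = mex{2,1} = 0
G(13) = mex{0,2} = 1
G(14) = mex{1,0} = 2
G(15) = mex{2,1} = 0
G(16) = mex{0,2} = 1
G(17) = mex{1,0} = 2
G(18) = mex{2,1} = 0
G(19) = mex{0,2} = 1
G(20) = mex{1,0} = 2
G_A(20) = 2.
Stack B, S = {3, 7, 9}:
n :  0  1  2  3  4  5  6  7  8  9 10 11 12 13 14 15 16 17 18 19 20 21 22 23 24 25 26
G :  0  0  0  1  1  1  0  2  2  1  3  3  0  2  0  1  0  1  0  1  0  1  0  1  0  1  0
G_B(26) = 0.
Combined Grundy value = 2 ⊕ 0 = 2.
A winning move leaves total XOR = 0, i.e. changes one component's Grundy value g to g ⊕ X where X is the current total.
Stack A: need g' = 2⊕2 = 0. Options: 20−1→G=1, 20−2→G=0. Hits: 1.
Stack B: need g' = 0⊕2 = 2. Options: 26−3→G=1, 26−7→G=1, 26−9→G=1. Hits: 0.

1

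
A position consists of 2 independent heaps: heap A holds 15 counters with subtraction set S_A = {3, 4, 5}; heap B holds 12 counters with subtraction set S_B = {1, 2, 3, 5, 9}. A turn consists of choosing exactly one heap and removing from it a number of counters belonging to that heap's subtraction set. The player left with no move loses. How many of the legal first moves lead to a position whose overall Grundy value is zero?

2

Heap A, S = {3, 4, 5}:
n :  0  1  2  3  4  5  6  7  8  9 10 11 12 13 14 15
G :  0  0  0  1  1  1  2  2  0  0  0  1  1  1  2  2
G_A(15) = 2.
Heap B, S = {1, 2, 3, 5, 9}:
G(0) = 0
G(1) = mex{0} = 1
G(2) = mex{1,0} = 2
G(3) = mex{2,1,0} = 3
G(4) = mex{3,2,1} = 0
G(5) = mex{0,3,2,0} = 1
G(6) = mex{1,0,3,1} = 2
G(7) = mex{2,1,0,2} = 3
G(8) = mex{3,2,1,3} = 0
G(9) = mex{0,3,2,0,0} = 1
G(10) = mex{1,0,3,1,1} = 2
G(11) = mex{2,1,0,2,2} = 3
G(12) = mex{3,2,1,3,3} = 0
G_B(12) = 0.
Combined Grundy value = 2 ⊕ 0 = 2.
A winning move leaves total XOR = 0, i.e. changes one component's Grundy value g to g ⊕ X where X is the current total.
Heap A: need g' = 2⊕2 = 0. Options: 15−3→G=1, 15−4→G=1, 15−5→G=0. Hits: 1.
Heap B: need g' = 0⊕2 = 2. Options: 12−1→G=3, 12−2→G=2, 12−3→G=1, 12−5→G=3, 12−9→G=3. Hits: 1.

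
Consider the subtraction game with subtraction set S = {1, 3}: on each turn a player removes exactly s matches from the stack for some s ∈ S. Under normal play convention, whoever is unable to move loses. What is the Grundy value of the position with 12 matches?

n :  0  1  2  3  4  5  6  7  8  9 10 11 12
G :  0  1  0  1  0  1  0  1  0  1  0  1  0

0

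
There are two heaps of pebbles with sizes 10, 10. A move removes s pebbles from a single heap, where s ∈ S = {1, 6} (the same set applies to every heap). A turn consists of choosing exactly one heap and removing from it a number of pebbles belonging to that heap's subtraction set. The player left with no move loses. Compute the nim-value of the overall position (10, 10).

0

All heaps use S = {1, 6}:
G(0) = 0
G(1) = mex{0} = 1
G(2) = mex{1} = 0
G(3) = mex{0} = 1
G(4) = mex{1} = 0
G(5) = mex{0} = 1
G(6) = mex{1,0} = 2
G(7) = mex{2,1} = 0
G(8) = mex{0,0} = 1
G(9) = mex{1,1} = 0
G(10) = mex{0,0} = 1
Heap A: G(10) = 1.
Heap B: G(10) = 1.
Combined Grundy value = 1 ⊕ 1 = 0.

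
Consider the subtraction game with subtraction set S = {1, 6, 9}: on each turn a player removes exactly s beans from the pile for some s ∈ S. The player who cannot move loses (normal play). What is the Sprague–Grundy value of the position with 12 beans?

0

G(0) = 0
G(1) = mex{0} = 1
G(2) = mex{1} = 0
G(3) = mex{0} = 1
G(4) = mex{1} = 0
G(5) = mex{0} = 1
G(6) = mex{1,0} = 2
G(7) = mex{2,1} = 0
G(8) = mex{0,0} = 1
G(9) = mex{1,1,0} = 2
G(10) = mex{2,0,1} = 3
G(11) = mex{3,1,0} = 2
G(12) = mex{2,2,1} = 0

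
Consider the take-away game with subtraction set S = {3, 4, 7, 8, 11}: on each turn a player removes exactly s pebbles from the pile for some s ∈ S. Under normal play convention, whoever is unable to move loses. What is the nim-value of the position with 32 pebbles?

G(0) = 0
G(1) = mex{} = 0
G(2) = mex{} = 0
G(3) = mex{0} = 1
G(4) = mex{0,0} = 1
G(5) = mex{0,0} = 1
G(6) = mex{1,0} = 2
G(7) = mex{1,1,0} = 2
G(8) = mex{1,1,0,0} = 2
G(9) = mex{2,1,0,0} = 3
G(10) = mex{2,2,1,0} = 3
G(11) = mex{2,2,1,1,0} = 3
G(12) = mex{3,2,1,1,0} = 4
G(13) = mex{3,3,2,1,0} = 4
G(14) = mex{3,3,2,2,1} = 0
G(15) = mex{4,3,2,2,1} = 0
G(16) = mex{4,4,3,2,1} = 0
G(17) = mex{0,4,3,3,2} = 1
G(18) = mex{0,0,3,3,2} = 1
G(19) = mex{0,0,4,3,2} = 1
G(20) = mex{1,0,4,4,3} = 2
G(21) = mex{1,1,0,4,3} = 2
G(22) = mex{1,1,0,0,3} = 2
G(23) = mex{2,1,0,0,4} = 3
G(24) = mex{2,2,1,0,4} = 3
G(25) = mex{2,2,1,1,0} = 3
G(26) = mex{3,2,1,1,0} = 4
G(27) = mex{3,3,2,1,0} = 4
G(28) = mex{3,3,2,2,1} = 0
G(29) = mex{4,3,2,2,1} = 0
G(30) = mex{4,4,3,2,1} = 0
G(31) = mex{0,4,3,3,2} = 1
G(32) = mex{0,0,3,3,2} = 1

1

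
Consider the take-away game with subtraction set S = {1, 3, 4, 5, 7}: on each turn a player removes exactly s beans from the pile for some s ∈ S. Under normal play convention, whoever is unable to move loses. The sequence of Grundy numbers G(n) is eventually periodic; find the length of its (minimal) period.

8

n :  0  1  2  3  4  5  6  7  8  9 10 11 12 13 14 15 16 17
G :  0  1  0  1  2  3  2  3  0  1  0  1  2  3  2  3  0  1
G(n+8) = G(n) holds for n = 0,…,6 (a full window of length max(S) = 7), so the sequence is purely periodic with period 8.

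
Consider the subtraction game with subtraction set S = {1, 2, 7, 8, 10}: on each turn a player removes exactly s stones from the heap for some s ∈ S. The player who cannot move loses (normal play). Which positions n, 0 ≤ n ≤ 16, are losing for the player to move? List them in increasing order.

G(0) = 0
G(1) = mex{0} = 1
G(2) = mex{1,0} = 2
G(3) = mex{2,1} = 0
G(4) = mex{0,2} = 1
G(5) = mex{1,0} = 2
G(6) = mex{2,1} = 0
G(7) = mex{0,2,0} = 1
G(8) = mex{1,0,1,0} = 2
G(9) = mex{2,1,2,1} = 0
G(10) = mex{0,2,0,2,0} = 1
G(11) = mex{1,0,1,0,1} = 2
G(12) = mex{2,1,2,1,2} = 0
G(13) = mex{0,2,0,2,0} = 1
G(14) = mex{1,0,1,0,1} = 2
G(15) = mex{2,1,2,1,2} = 0
G(16) = mex{0,2,0,2,0} = 1
P-positions are exactly the n with G(n) = 0.

0, 3, 6, 9, 12, 15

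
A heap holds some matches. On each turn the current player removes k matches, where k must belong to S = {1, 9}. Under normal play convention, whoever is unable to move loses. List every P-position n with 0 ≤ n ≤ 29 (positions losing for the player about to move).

0, 2, 4, 6, 8, 10, 12, 14, 16, 18, 20, 22, 24, 26, 28

n :  0  1  2  3  4  5  6  7  8  9 10 11 12 13 14 15 16 17 18 19 20 21 22 23 24 25 26 27 28 29
G :  0  1  0  1  0  1  0  1  0  1  0  1  0  1  0  1  0  1  0  1  0  1  0  1  0  1  0  1  0  1
P-positions are exactly the n with G(n) = 0.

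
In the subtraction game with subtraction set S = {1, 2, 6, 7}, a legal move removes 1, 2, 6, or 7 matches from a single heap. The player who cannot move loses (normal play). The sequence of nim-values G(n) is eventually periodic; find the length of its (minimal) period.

n :  0  1  2  3  4  5  6  7  8  9 10 11 12 13 14 15 16 17
G :  0  1  2  0  1  2  3  4  0  1  2  0  1  2  3  4  0  1
G(n+8) = G(n) holds for n = 0,…,6 (a full window of length max(S) = 7), so the sequence is purely periodic with period 8.

8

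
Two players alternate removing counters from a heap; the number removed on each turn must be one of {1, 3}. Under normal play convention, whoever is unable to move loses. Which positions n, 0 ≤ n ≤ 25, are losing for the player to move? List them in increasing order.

G(0) = 0
G(1) = mex{0} = 1
G(2) = mex{1} = 0
G(3) = mex{0,0} = 1
G(4) = mex{1,1} = 0
G(5) = mex{0,0} = 1
G(6) = mex{1,1} = 0
G(7) = mex{0,0} = 1
G(8) = mex{1,1} = 0
G(9) = mex{0,0} = 1
G(10) = mex{1,1} = 0
G(11) = mex{0,0} = 1
G(12) = mex{1,1} = 0
G(13) = mex{0,0} = 1
G(14) = mex{1,1} = 0
G(15) = mex{0,0} = 1
G(16) = mex{1,1} = 0
G(17) = mex{0,0} = 1
G(18) = mex{1,1} = 0
G(19) = mex{0,0} = 1
G(20) = mex{1,1} = 0
G(21) = mex{0,0} = 1
G(22) = mex{1,1} = 0
G(23) = mex{0,0} = 1
G(24) = mex{1,1} = 0
G(25) = mex{0,0} = 1
P-positions are exactly the n with G(n) = 0.

0, 2, 4, 6, 8, 10, 12, 14, 16, 18, 20, 22, 24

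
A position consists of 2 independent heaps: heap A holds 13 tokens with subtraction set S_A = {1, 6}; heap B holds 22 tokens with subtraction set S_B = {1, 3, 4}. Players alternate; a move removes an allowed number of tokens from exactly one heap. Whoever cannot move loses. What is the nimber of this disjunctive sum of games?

3

Heap A, S = {1, 6}:
G(0) = 0
G(1) = mex{0} = 1
G(2) = mex{1} = 0
G(3) = mex{0} = 1
G(4) = mex{1} = 0
G(5) = mex{0} = 1
G(6) = mex{1,0} = 2
G(7) = mex{2,1} = 0
G(8) = mex{0,0} = 1
G(9) = mex{1,1} = 0
G(10) = mex{0,0} = 1
G(11) = mex{1,1} = 0
G(12) = mex{0,2} = 1
G(13) = mex{1,0} = 2
G_A(13) = 2.
Heap B, S = {1, 3, 4}:
n :  0  1  2  3  4  5  6  7  8  9 10 11 12 13 14 15 16 17 18 19 20 21 22
G :  0  1  0  1  2  3  2  0  1  0  1  2  3  2  0  1  0  1  2  3  2  0  1
G_B(22) = 1.
Combined Grundy value = 2 ⊕ 1 = 3.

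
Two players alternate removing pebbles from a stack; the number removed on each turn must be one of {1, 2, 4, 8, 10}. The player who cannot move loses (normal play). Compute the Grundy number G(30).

n :  0  1  2  3  4  5  6  7  8  9 10 11 12 13 14 15 16 17 18 19 20 21 22 23 24 25 26 27 28 29 30
G :  0  1  2  0  1  2  0  1  2  0  1  2  0  1  2  0  1  2  0  1  2  0  1  2  0  1  2  0  1  2  0

0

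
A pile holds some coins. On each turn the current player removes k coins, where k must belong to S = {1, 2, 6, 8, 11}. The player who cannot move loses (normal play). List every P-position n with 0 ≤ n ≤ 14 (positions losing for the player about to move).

0, 3, 7, 10

n :  0  1  2  3  4  5  6  7  8  9 10 11 12 13 14
G :  0  1  2  0  1  2  3  0  1  2  0  1  2  3  4
P-positions are exactly the n with G(n) = 0.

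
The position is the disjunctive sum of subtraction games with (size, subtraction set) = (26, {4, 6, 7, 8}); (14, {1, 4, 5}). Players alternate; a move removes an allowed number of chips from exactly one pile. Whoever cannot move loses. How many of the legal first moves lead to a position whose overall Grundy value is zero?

3

Pile A, S = {4, 6, 7, 8}:
G(0) = 0
G(1) = mex{} = 0
G(2) = mex{} = 0
G(3) = mex{} = 0
G(4) = mex{0} = 1
G(5) = mex{0} = 1
G(6) = mex{0,0} = 1
G(7) = mex{0,0,0} = 1
G(8) = mex{1,0,0,0} = 2
G(9) = mex{1,0,0,0} = 2
G(10) = mex{1,1,0,0} = 2
G(11) = mex{1,1,1,0} = 2
G(12) = mex{2,1,1,1} = 0
G(13) = mex{2,1,1,1} = 0
G(14) = mex{2,2,1,1} = 0
G(15) = mex{2,2,2,1} = 0
G(16) = mex{0,2,2,2} = 1
G(17) = mex{0,2,2,2} = 1
G(18) = mex{0,0,2,2} = 1
G(19) = mex{0,0,0,2} = 1
G(20) = mex{1,0,0,0} = 2
G(21) = mex{1,0,0,0} = 2
G(22) = mex{1,1,0,0} = 2
G(23) = mex{1,1,1,0} = 2
G(24) = mex{2,1,1,1} = 0
G(25) = mex{2,1,1,1} = 0
G(26) = mex{2,2,1,1} = 0
G_A(26) = 0.
Pile B, S = {1, 4, 5}:
G(0) = 0
G(1) = mex{0} = 1
G(2) = mex{1} = 0
G(3) = mex{0} = 1
G(4) = mex{1,0} = 2
G(5) = mex{2,1,0} = 3
G(6) = mex{3,0,1} = 2
G(7) = mex{2,1,0} = 3
G(8) = mex{3,2,1} = 0
G(9) = mex{0,3,2} = 1
G(10) = mex{1,2,3} = 0
G(11) = mex{0,3,2} = 1
G(12) = mex{1,0,3} = 2
G(13) = mex{2,1,0} = 3
G(14) = mex{3,0,1} = 2
G_B(14) = 2.
Combined Grundy value = 0 ⊕ 2 = 2.
A winning move leaves total XOR = 0, i.e. changes one component's Grundy value g to g ⊕ X where X is the current total.
Pile A: need g' = 0⊕2 = 2. Options: 26−4→G=2, 26−6→G=2, 26−7→G=1, 26−8→G=1. Hits: 2.
Pile B: need g' = 2⊕2 = 0. Options: 14−1→G=3, 14−4→G=0, 14−5→G=1. Hits: 1.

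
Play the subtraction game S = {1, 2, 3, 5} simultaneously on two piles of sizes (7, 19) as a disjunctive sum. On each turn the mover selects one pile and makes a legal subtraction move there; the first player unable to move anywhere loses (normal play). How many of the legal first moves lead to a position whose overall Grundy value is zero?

All piles use S = {1, 2, 3, 5}:
n :  0  1  2  3  4  5  6  7  8  9 10 11 12 13 14 15 16 17 18 19
G :  0  1  2  3  0  1  2  3  0  1  2  3  0  1  2  3  0  1  2  3
Pile A: G(7) = 3.
Pile B: G(19) = 3.
Combined Grundy value = 3 ⊕ 3 = 0.
A winning move leaves total XOR = 0, i.e. changes one component's Grundy value g to g ⊕ X where X is the current total.
Pile A: target g' = 3⊕0 = 3, but every legal move changes the Grundy value (mex property), so 0 moves.
Pile B: target g' = 3⊕0 = 3, but every legal move changes the Grundy value (mex property), so 0 moves.

0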